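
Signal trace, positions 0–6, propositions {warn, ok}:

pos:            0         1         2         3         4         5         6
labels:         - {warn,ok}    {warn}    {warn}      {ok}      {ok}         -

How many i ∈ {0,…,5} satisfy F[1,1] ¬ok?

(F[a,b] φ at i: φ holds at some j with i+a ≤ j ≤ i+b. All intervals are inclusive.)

Evaluate at each i in [0,5]:
  i=0: ✗ (none in [1,1])
  i=1: ✓ (witness j=2)
  i=2: ✓ (witness j=3)
  i=3: ✗ (none in [4,4])
  i=4: ✗ (none in [5,5])
  i=5: ✓ (witness j=6)
Positions where it holds: {1, 2, 5} → 3.

3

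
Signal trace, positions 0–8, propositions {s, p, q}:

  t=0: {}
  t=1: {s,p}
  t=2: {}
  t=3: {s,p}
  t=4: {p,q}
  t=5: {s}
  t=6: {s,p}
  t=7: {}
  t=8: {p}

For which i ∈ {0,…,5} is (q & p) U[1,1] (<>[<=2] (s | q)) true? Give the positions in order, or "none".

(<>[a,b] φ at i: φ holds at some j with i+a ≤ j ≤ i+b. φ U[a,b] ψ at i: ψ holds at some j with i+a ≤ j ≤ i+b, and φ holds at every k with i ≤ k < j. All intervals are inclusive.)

Evaluate at each i in [0,5]:
  i=0: ✗ (lhs fails at k=0 before rhs at j=1)
  i=1: ✗ (lhs fails at k=1 before rhs at j=2)
  i=2: ✗ (lhs fails at k=2 before rhs at j=3)
  i=3: ✗ (lhs fails at k=3 before rhs at j=4)
  i=4: ✓ (rhs at j=5; lhs holds on [4,4])
  i=5: ✗ (lhs fails at k=5 before rhs at j=6)

4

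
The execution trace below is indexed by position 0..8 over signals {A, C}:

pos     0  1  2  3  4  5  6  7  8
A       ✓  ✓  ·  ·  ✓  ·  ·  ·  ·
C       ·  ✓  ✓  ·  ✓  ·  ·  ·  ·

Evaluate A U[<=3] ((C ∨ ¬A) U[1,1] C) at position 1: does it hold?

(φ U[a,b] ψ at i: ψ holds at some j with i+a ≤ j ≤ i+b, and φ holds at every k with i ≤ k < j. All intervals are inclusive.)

Need some j in [1,4] with ((C ∨ ¬A) U[1,1] C), and A at every k in [1,j-1].
  j=1: ((C ∨ ¬A) U[1,1] C) holds; no prefix to check → satisfied.

True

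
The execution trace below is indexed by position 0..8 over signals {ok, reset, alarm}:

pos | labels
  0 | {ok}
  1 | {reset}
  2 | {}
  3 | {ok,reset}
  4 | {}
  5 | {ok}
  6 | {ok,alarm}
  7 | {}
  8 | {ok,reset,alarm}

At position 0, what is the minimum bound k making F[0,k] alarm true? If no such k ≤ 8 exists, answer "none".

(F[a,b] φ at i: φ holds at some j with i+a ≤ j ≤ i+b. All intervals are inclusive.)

Scan j = 0,1,… for alarm:
  j=0: fails
  j=1: fails
  j=2: fails
  j=3: fails
  j=4: fails
  j=5: fails
  j=6: holds
First hit at j=6, so smallest k = 6-0 = 6.

6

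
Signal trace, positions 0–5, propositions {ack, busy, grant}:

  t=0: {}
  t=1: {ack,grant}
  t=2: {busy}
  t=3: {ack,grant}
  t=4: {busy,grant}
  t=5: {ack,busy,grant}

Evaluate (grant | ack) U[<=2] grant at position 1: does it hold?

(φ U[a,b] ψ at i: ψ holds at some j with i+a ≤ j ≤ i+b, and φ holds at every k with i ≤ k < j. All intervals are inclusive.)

Holds

Need some j in [1,3] with grant, and (grant | ack) at every k in [1,j-1].
  j=1: grant holds; no prefix to check → satisfied.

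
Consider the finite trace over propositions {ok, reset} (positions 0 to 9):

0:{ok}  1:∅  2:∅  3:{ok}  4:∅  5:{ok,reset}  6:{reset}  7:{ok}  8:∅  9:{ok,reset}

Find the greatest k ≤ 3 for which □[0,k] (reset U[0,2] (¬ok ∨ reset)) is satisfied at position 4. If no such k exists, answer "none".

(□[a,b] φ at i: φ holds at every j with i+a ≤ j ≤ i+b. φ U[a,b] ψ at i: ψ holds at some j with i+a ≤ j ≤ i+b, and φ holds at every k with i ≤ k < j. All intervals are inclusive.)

2

(reset U[0,2] (¬ok ∨ reset)) must hold from j=4 onward; find where it first fails.
  j=4: holds
  j=5: holds
  j=6: holds
  j=7: fails
Holds on [4,6], so largest k = 2.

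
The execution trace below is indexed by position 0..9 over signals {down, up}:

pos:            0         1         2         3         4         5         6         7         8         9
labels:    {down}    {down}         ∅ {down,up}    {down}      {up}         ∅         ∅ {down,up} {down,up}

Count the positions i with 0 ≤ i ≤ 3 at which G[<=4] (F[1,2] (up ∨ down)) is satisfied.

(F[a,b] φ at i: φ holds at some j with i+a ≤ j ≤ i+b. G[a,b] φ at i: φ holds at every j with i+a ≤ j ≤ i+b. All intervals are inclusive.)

Evaluate at each i in [0,3]:
  i=0: ✓ (all of [0,4])
  i=1: ✗ (fails at j=5)
  i=2: ✗ (fails at j=5)
  i=3: ✗ (fails at j=5)
Positions where it holds: {0} → 1.

1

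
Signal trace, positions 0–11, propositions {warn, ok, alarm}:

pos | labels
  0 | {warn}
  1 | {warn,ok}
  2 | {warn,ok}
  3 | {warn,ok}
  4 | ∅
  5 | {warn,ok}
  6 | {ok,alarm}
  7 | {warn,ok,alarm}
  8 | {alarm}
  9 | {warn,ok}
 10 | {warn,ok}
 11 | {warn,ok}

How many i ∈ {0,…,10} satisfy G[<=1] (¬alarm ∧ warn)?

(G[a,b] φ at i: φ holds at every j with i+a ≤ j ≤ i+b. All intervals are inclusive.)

5

Evaluate at each i in [0,10]:
  i=0: ✓ (all of [0,1])
  i=1: ✓ (all of [1,2])
  i=2: ✓ (all of [2,3])
  i=3: ✗ (fails at j=4)
  i=4: ✗ (fails at j=4)
  i=5: ✗ (fails at j=6)
  i=6: ✗ (fails at j=6)
  i=7: ✗ (fails at j=7)
  i=8: ✗ (fails at j=8)
  i=9: ✓ (all of [9,10])
  i=10: ✓ (all of [10,11])
Positions where it holds: {0, 1, 2, 9, 10} → 5.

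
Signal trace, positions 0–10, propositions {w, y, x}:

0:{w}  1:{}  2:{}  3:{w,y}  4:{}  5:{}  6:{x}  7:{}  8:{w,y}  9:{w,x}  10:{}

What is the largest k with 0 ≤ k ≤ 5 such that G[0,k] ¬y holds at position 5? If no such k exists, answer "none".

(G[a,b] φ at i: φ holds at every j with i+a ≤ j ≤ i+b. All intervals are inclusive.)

2

¬y must hold from j=5 onward; find where it first fails.
  j=5: holds
  j=6: holds
  j=7: holds
  j=8: fails
Holds on [5,7], so largest k = 2.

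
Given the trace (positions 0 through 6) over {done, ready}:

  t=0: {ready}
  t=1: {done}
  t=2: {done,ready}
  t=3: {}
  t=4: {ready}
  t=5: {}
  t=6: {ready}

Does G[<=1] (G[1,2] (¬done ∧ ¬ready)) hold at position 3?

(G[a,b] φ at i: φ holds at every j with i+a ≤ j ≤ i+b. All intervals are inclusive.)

Check G[1,2] (¬done ∧ ¬ready) at every j in [3,4]:
  j=3: fails at 4
  j=4: fails at 6
Fails at j=3 → formula fails.

Does not hold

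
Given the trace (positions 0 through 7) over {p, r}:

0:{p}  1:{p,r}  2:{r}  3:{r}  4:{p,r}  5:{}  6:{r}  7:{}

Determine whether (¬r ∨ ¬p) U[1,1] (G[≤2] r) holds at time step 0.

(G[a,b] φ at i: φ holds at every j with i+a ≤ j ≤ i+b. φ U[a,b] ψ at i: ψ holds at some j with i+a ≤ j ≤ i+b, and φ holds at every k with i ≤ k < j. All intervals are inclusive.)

Need some j in [1,1] with G[≤2] r, and (¬r ∨ ¬p) at every k in [0,j-1].
  j=1: G[≤2] r holds; (¬r ∨ ¬p) holds at every k in [0,0] → satisfied.

True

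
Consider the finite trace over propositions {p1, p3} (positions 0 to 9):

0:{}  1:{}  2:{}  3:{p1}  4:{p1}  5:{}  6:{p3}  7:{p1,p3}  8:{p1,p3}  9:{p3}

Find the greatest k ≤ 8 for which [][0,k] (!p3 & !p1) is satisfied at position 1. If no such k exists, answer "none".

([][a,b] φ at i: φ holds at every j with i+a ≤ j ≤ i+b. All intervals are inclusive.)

1

(!p3 & !p1) must hold from j=1 onward; find where it first fails.
  j=1: holds
  j=2: holds
  j=3: fails
Holds on [1,2], so largest k = 1.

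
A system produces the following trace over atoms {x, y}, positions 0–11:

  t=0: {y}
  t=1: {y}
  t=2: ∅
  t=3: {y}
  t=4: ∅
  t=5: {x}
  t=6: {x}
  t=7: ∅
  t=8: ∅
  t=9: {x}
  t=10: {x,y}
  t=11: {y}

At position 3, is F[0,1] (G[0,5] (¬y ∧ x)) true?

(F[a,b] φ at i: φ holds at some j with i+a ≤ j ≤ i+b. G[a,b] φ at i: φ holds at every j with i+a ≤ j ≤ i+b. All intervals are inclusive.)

False

Check G[0,5] (¬y ∧ x) at each j in [3,4]:
  j=3: fails at 3
  j=4: fails at 4
No position in the window satisfies it → formula fails.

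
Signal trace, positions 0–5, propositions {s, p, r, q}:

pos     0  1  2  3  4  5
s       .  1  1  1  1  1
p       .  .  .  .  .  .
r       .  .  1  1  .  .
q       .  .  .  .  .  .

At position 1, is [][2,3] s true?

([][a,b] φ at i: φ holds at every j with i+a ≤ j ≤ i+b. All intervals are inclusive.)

Holds

Check s at every j in [3,4]:
  j=3: true
  j=4: true
All positions satisfy it → formula holds.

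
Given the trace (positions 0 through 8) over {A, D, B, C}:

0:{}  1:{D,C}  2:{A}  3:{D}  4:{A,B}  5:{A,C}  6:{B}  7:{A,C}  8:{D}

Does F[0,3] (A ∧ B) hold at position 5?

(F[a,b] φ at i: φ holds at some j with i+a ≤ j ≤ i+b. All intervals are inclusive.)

False

Check (A ∧ B) at each j in [5,8]:
  j=5: false
  j=6: false
  j=7: false
  j=8: false
No position in the window satisfies it → formula fails.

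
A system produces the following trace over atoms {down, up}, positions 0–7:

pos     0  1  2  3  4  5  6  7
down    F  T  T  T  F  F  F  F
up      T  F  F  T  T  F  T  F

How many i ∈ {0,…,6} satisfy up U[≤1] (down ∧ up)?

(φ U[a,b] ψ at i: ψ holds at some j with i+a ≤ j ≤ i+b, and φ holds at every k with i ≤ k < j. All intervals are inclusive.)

Evaluate at each i in [0,6]:
  i=0: ✗ (no rhs in [0,1])
  i=1: ✗ (no rhs in [1,2])
  i=2: ✗ (lhs fails at k=2 before rhs at j=3)
  i=3: ✓ (rhs at j=3)
  i=4: ✗ (no rhs in [4,5])
  i=5: ✗ (no rhs in [5,6])
  i=6: ✗ (no rhs in [6,7])
Positions where it holds: {3} → 1.

1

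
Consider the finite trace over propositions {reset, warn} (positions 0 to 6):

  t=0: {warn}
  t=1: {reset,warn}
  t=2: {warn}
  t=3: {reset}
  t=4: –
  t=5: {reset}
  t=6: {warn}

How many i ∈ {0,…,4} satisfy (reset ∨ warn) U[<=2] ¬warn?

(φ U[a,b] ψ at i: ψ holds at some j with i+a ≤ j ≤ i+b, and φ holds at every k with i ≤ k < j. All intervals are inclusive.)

4

Evaluate at each i in [0,4]:
  i=0: ✗ (no rhs in [0,2])
  i=1: ✓ (rhs at j=3; lhs holds on [1,2])
  i=2: ✓ (rhs at j=3; lhs holds on [2,2])
  i=3: ✓ (rhs at j=3)
  i=4: ✓ (rhs at j=4)
Positions where it holds: {1, 2, 3, 4} → 4.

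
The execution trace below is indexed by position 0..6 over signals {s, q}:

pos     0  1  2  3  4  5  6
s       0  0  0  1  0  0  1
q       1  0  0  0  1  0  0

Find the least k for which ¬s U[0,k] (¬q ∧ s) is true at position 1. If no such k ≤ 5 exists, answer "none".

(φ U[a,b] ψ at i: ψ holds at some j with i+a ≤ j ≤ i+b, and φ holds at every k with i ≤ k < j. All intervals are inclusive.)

Need earliest j ≥ 1 with (¬q ∧ s), and ¬s at every k in [1,j-1].
  j=1: rhs fails.
  j=2: rhs fails.
  j=3: rhs holds; lhs holds on [1,2]. k = 2.

2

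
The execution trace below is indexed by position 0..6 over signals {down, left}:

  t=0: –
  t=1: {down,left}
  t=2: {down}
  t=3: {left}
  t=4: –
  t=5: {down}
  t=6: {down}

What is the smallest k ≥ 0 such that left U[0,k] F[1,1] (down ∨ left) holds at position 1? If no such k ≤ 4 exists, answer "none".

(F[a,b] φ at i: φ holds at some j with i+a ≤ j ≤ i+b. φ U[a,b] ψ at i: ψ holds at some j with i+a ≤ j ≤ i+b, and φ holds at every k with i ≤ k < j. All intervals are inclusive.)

Need earliest j ≥ 1 with F[1,1] (down ∨ left), and left at every k in [1,j-1].
  j=1: rhs holds (empty prefix). k = 0.

0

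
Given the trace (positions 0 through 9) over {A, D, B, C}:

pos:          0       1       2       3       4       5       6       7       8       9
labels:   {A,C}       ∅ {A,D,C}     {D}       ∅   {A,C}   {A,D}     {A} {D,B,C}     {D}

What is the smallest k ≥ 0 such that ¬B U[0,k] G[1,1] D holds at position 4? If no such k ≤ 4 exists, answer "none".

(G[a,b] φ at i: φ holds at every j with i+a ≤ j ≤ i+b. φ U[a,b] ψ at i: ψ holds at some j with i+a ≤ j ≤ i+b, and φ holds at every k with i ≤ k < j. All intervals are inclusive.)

1

Need earliest j ≥ 4 with G[1,1] D, and ¬B at every k in [4,j-1].
  j=4: rhs fails.
  j=5: rhs holds; lhs holds on [4,4]. k = 1.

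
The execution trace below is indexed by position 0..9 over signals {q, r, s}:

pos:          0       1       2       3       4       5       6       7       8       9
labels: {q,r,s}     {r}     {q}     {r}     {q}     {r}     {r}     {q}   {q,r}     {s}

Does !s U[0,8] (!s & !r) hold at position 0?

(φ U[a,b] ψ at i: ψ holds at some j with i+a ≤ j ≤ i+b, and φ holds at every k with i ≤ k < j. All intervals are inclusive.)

Does not hold

Need some j in [0,8] with (!s & !r), and !s at every k in [0,j-1].
  j=0: (!s & !r) false.
  j=1: (!s & !r) false.
  j=2: (!s & !r) holds, but !s fails at k=0 → not this j.
  j=3: (!s & !r) false.
  j=4: (!s & !r) holds, but !s fails at k=0 → not this j.
  j=5: (!s & !r) false.
  j=6: (!s & !r) false.
  j=7: (!s & !r) holds, but !s fails at k=0 → not this j.
  j=8: (!s & !r) false.
No j in the window works → until fails.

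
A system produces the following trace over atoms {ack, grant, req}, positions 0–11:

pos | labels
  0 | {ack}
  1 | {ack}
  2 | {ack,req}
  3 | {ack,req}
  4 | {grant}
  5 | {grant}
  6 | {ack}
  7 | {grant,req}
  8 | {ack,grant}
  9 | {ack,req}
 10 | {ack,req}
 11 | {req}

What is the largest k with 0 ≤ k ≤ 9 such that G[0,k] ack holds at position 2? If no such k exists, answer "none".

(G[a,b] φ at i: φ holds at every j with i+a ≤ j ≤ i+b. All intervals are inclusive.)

1

ack must hold from j=2 onward; find where it first fails.
  j=2: holds
  j=3: holds
  j=4: fails
Holds on [2,3], so largest k = 1.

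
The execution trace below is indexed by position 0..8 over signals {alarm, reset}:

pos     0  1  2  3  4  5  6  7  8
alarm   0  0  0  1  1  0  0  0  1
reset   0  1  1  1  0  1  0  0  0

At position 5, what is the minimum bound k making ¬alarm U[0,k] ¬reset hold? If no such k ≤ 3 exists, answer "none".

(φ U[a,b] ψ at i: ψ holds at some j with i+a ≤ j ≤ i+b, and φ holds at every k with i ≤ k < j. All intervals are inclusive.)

1

Need earliest j ≥ 5 with ¬reset, and ¬alarm at every k in [5,j-1].
  j=5: rhs fails.
  j=6: rhs holds; lhs holds on [5,5]. k = 1.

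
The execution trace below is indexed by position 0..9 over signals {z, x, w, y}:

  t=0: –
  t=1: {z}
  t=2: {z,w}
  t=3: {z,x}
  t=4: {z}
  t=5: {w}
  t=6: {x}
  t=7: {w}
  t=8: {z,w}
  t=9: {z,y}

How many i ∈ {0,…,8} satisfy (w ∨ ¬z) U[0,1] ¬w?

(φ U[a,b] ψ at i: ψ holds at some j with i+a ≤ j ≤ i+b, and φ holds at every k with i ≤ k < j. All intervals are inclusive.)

8

Evaluate at each i in [0,8]:
  i=0: ✓ (rhs at j=0)
  i=1: ✓ (rhs at j=1)
  i=2: ✓ (rhs at j=3; lhs holds on [2,2])
  i=3: ✓ (rhs at j=3)
  i=4: ✓ (rhs at j=4)
  i=5: ✓ (rhs at j=6; lhs holds on [5,5])
  i=6: ✓ (rhs at j=6)
  i=7: ✗ (no rhs in [7,8])
  i=8: ✓ (rhs at j=9; lhs holds on [8,8])
Positions where it holds: {0, 1, 2, 3, 4, 5, 6, 8} → 8.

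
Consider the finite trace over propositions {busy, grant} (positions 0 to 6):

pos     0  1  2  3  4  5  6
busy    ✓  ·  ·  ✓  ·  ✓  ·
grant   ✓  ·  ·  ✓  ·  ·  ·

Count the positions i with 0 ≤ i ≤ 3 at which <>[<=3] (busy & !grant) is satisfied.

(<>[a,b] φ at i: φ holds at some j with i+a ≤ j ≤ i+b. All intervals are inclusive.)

2

Evaluate at each i in [0,3]:
  i=0: ✗ (none in [0,3])
  i=1: ✗ (none in [1,4])
  i=2: ✓ (witness j=5)
  i=3: ✓ (witness j=5)
Positions where it holds: {2, 3} → 2.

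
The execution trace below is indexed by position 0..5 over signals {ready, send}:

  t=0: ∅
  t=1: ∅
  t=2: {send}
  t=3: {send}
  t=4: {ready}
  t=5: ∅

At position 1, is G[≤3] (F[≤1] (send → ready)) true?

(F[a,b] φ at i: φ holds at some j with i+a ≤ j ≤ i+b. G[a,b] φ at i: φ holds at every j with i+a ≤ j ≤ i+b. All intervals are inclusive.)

Check F[≤1] (send → ready) at every j in [1,4]:
  j=1: holds (witness at 1)
  j=2: fails (none in [2,3])
  j=3: holds (witness at 4)
  j=4: holds (witness at 4)
Fails at j=2 → formula fails.

Does not hold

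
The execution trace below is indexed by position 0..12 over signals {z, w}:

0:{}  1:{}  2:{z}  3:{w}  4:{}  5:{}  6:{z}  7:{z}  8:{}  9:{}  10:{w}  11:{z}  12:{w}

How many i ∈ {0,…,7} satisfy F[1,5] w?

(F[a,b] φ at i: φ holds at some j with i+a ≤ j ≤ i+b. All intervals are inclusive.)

6

Evaluate at each i in [0,7]:
  i=0: ✓ (witness j=3)
  i=1: ✓ (witness j=3)
  i=2: ✓ (witness j=3)
  i=3: ✗ (none in [4,8])
  i=4: ✗ (none in [5,9])
  i=5: ✓ (witness j=10)
  i=6: ✓ (witness j=10)
  i=7: ✓ (witness j=10)
Positions where it holds: {0, 1, 2, 5, 6, 7} → 6.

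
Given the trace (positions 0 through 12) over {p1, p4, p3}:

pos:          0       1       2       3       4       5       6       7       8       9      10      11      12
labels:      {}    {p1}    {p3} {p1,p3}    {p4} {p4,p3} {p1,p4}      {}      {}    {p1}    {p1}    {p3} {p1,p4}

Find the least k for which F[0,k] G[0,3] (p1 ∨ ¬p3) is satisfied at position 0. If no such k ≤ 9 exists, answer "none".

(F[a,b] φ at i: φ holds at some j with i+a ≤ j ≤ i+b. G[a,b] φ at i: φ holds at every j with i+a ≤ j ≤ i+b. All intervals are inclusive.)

Scan j = 0,1,… for G[0,3] (p1 ∨ ¬p3):
  j=0: fails
  j=1: fails
  j=2: fails
  j=3: fails
  j=4: fails
  j=5: fails
  j=6: holds
First hit at j=6, so smallest k = 6-0 = 6.

6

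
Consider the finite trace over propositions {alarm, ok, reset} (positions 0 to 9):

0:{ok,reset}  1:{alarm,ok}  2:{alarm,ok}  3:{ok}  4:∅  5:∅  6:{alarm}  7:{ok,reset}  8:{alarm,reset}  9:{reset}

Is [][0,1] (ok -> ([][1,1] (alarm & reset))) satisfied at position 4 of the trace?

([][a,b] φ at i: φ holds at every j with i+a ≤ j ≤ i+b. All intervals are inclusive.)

True

Check (ok -> ([][1,1] (alarm & reset))) at every j in [4,5]:
  j=4: antecedent false → ✓
  j=5: antecedent false → ✓
All positions satisfy it → formula holds.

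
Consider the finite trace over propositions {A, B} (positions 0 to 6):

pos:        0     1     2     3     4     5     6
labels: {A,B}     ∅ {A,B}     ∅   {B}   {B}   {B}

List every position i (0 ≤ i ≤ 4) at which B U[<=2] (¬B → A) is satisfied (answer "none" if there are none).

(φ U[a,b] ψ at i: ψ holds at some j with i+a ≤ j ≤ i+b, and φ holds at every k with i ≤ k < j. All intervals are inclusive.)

Evaluate at each i in [0,4]:
  i=0: ✓ (rhs at j=0)
  i=1: ✗ (lhs fails at k=1 before rhs at j=2)
  i=2: ✓ (rhs at j=2)
  i=3: ✗ (lhs fails at k=3 before rhs at j=4)
  i=4: ✓ (rhs at j=4)

0, 2, 4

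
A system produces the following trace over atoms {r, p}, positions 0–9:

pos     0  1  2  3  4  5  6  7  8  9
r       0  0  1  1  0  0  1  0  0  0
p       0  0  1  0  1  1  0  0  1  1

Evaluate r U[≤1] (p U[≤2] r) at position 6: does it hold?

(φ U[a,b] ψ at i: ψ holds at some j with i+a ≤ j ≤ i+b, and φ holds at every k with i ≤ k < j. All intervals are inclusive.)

Need some j in [6,7] with (p U[≤2] r), and r at every k in [6,j-1].
  j=6: (p U[≤2] r) holds; no prefix to check → satisfied.

Yes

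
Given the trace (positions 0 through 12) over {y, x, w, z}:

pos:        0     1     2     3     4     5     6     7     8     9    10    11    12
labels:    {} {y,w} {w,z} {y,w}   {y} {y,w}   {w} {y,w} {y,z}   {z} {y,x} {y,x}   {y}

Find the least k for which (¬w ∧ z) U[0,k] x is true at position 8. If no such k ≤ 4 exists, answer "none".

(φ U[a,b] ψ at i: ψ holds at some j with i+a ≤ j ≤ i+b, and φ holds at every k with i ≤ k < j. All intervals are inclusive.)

2

Need earliest j ≥ 8 with x, and (¬w ∧ z) at every k in [8,j-1].
  j=8: rhs fails.
  j=9: rhs fails.
  j=10: rhs holds; lhs holds on [8,9]. k = 2.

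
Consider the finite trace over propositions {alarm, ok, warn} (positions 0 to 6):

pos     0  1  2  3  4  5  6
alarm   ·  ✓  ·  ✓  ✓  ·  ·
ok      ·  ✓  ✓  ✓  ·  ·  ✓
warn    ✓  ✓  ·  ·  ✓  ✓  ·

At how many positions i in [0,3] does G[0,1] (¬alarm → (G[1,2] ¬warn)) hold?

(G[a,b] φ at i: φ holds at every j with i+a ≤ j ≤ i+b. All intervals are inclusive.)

1

Evaluate at each i in [0,3]:
  i=0: ✗ (fails at j=0)
  i=1: ✗ (fails at j=2)
  i=2: ✗ (fails at j=2)
  i=3: ✓ (all of [3,4])
Positions where it holds: {3} → 1.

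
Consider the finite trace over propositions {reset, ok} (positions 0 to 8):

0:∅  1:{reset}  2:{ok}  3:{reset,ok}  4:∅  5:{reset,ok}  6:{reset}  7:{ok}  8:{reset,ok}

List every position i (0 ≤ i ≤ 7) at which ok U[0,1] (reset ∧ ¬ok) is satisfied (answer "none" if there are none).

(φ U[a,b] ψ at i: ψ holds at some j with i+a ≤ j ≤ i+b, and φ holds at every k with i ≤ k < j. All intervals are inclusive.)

Evaluate at each i in [0,7]:
  i=0: ✗ (lhs fails at k=0 before rhs at j=1)
  i=1: ✓ (rhs at j=1)
  i=2: ✗ (no rhs in [2,3])
  i=3: ✗ (no rhs in [3,4])
  i=4: ✗ (no rhs in [4,5])
  i=5: ✓ (rhs at j=6; lhs holds on [5,5])
  i=6: ✓ (rhs at j=6)
  i=7: ✗ (no rhs in [7,8])

1, 5, 6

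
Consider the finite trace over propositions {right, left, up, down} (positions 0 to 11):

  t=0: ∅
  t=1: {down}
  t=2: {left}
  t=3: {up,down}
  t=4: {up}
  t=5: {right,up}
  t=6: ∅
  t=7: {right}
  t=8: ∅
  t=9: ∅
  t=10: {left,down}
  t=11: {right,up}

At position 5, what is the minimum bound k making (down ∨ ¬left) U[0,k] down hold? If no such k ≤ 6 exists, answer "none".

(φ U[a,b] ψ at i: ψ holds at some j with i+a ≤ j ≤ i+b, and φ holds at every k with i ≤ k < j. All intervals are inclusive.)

5

Need earliest j ≥ 5 with down, and (down ∨ ¬left) at every k in [5,j-1].
  j=5: rhs fails.
  j=6: rhs fails.
  j=7: rhs fails.
  j=8: rhs fails.
  j=9: rhs fails.
  j=10: rhs holds; lhs holds on [5,9]. k = 5.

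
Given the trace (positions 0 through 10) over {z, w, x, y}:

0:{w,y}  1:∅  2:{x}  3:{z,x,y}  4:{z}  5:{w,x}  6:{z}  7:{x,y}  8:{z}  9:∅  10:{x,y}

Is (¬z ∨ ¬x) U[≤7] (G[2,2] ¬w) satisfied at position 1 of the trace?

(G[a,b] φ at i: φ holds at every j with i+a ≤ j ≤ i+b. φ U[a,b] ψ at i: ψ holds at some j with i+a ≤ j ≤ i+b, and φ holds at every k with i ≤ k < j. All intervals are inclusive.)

Need some j in [1,8] with G[2,2] ¬w, and (¬z ∨ ¬x) at every k in [1,j-1].
  j=1: G[2,2] ¬w holds; no prefix to check → satisfied.

Holds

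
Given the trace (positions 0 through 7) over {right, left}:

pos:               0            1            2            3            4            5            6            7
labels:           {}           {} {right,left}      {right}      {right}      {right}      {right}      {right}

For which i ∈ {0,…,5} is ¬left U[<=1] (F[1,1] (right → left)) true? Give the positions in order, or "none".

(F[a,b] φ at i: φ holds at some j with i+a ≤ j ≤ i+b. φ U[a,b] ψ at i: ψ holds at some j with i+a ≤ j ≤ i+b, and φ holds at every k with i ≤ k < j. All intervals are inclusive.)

Evaluate at each i in [0,5]:
  i=0: ✓ (rhs at j=0)
  i=1: ✓ (rhs at j=1)
  i=2: ✗ (no rhs in [2,3])
  i=3: ✗ (no rhs in [3,4])
  i=4: ✗ (no rhs in [4,5])
  i=5: ✗ (no rhs in [5,6])

0, 1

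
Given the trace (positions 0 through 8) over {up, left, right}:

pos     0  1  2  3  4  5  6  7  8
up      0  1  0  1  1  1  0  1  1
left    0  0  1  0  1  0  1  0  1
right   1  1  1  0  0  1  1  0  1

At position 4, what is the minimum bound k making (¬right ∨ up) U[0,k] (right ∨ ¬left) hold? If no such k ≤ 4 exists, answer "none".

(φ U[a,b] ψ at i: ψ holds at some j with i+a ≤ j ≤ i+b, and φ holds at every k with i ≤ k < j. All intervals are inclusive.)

Need earliest j ≥ 4 with (right ∨ ¬left), and (¬right ∨ up) at every k in [4,j-1].
  j=4: rhs fails.
  j=5: rhs holds; lhs holds on [4,4]. k = 1.

1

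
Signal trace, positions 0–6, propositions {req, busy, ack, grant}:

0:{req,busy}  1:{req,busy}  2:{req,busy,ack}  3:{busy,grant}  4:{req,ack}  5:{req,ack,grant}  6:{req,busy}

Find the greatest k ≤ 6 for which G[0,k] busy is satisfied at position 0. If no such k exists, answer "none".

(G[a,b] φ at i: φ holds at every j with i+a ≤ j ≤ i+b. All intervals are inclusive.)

3

busy must hold from j=0 onward; find where it first fails.
  j=0: holds
  j=1: holds
  j=2: holds
  j=3: holds
  j=4: fails
Holds on [0,3], so largest k = 3.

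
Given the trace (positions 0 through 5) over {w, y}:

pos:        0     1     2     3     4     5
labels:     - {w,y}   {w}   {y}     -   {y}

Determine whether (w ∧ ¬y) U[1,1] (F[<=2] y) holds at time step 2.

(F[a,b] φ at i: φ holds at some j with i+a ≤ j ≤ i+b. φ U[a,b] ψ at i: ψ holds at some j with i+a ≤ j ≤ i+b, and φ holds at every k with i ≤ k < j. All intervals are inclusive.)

True

Need some j in [3,3] with F[<=2] y, and (w ∧ ¬y) at every k in [2,j-1].
  j=3: F[<=2] y holds; (w ∧ ¬y) holds at every k in [2,2] → satisfied.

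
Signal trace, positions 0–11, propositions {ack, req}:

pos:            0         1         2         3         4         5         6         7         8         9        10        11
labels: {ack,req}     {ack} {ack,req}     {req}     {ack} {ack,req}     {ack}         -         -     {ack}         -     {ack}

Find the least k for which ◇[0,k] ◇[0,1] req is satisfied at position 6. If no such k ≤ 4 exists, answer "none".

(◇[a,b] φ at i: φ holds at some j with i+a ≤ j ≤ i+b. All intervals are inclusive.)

none

Scan j = 6,7,… for ◇[0,1] req:
  j=6: fails
  j=7: fails
  j=8: fails
  j=9: fails
  j=10: fails
No j in [6,10] satisfies it → none.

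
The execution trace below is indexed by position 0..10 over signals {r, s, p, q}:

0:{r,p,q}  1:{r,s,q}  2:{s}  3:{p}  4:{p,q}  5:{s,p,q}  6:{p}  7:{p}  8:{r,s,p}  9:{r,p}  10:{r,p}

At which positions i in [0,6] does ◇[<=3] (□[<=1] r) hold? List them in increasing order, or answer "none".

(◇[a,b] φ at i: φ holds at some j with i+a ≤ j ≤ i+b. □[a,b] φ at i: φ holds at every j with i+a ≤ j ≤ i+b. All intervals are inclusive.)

Evaluate at each i in [0,6]:
  i=0: ✓ (witness j=0)
  i=1: ✗ (none in [1,4])
  i=2: ✗ (none in [2,5])
  i=3: ✗ (none in [3,6])
  i=4: ✗ (none in [4,7])
  i=5: ✓ (witness j=8)
  i=6: ✓ (witness j=8)

0, 5, 6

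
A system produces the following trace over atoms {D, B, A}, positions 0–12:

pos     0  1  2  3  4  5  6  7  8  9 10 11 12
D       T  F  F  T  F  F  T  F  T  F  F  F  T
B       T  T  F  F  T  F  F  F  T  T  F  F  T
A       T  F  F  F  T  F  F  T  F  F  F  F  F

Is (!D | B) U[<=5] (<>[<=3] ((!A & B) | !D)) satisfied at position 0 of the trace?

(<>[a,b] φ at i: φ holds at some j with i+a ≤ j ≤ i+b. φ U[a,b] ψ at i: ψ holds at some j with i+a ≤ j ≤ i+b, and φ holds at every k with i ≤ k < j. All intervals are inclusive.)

Need some j in [0,5] with <>[<=3] ((!A & B) | !D), and (!D | B) at every k in [0,j-1].
  j=0: <>[<=3] ((!A & B) | !D) holds; no prefix to check → satisfied.

True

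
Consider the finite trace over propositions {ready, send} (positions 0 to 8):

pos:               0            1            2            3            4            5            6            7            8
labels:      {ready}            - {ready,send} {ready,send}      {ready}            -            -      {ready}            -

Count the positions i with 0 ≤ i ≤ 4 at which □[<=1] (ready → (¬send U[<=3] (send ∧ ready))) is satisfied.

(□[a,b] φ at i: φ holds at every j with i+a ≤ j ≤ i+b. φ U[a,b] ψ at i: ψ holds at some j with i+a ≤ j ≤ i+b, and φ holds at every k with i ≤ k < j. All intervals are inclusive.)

3

Evaluate at each i in [0,4]:
  i=0: ✓ (all of [0,1])
  i=1: ✓ (all of [1,2])
  i=2: ✓ (all of [2,3])
  i=3: ✗ (fails at j=4)
  i=4: ✗ (fails at j=4)
Positions where it holds: {0, 1, 2} → 3.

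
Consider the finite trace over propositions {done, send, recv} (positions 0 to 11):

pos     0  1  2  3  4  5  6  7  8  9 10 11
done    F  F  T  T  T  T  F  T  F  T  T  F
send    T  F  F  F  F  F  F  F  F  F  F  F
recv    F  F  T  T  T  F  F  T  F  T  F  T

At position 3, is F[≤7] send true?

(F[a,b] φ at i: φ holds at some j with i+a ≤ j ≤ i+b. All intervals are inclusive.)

No

Check send at each j in [3,10]:
  j=3: false
  j=4: false
  j=5: false
  j=6: false
  j=7: false
  j=8: false
  j=9: false
  j=10: false
No position in the window satisfies it → formula fails.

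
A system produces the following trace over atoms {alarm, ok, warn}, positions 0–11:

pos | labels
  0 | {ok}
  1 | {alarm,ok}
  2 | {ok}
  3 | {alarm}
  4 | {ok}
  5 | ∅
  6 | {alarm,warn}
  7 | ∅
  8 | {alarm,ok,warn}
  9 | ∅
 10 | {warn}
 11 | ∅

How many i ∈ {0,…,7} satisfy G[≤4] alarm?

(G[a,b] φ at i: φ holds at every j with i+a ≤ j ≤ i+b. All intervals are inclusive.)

Evaluate at each i in [0,7]:
  i=0: ✗ (fails at j=0)
  i=1: ✗ (fails at j=2)
  i=2: ✗ (fails at j=2)
  i=3: ✗ (fails at j=4)
  i=4: ✗ (fails at j=4)
  i=5: ✗ (fails at j=5)
  i=6: ✗ (fails at j=7)
  i=7: ✗ (fails at j=7)
Positions where it holds: {} → 0.

0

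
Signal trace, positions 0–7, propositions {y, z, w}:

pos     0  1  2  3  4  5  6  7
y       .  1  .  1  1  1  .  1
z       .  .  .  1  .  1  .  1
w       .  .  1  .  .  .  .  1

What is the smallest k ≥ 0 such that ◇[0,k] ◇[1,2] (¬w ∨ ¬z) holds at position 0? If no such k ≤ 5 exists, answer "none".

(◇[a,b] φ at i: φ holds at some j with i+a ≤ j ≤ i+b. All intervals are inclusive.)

0

Scan j = 0,1,… for ◇[1,2] (¬w ∨ ¬z):
  j=0: holds
First hit at j=0, so smallest k = 0-0 = 0.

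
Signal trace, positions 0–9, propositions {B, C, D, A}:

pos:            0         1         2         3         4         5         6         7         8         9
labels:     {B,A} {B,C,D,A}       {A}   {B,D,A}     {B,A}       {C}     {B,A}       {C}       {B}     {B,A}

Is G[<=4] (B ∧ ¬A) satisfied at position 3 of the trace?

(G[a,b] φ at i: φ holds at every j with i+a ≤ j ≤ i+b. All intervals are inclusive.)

Does not hold

Check (B ∧ ¬A) at every j in [3,7]:
  j=3: false
  j=4: false
  j=5: false
  j=6: false
  j=7: false
Fails at j=3 → formula fails.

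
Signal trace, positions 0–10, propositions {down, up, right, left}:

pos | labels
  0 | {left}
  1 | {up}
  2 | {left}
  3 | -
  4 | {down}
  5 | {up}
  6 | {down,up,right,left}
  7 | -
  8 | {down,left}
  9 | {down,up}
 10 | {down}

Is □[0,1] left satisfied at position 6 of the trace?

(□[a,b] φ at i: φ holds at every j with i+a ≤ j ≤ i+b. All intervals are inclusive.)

Check left at every j in [6,7]:
  j=6: true
  j=7: false
Fails at j=7 → formula fails.

No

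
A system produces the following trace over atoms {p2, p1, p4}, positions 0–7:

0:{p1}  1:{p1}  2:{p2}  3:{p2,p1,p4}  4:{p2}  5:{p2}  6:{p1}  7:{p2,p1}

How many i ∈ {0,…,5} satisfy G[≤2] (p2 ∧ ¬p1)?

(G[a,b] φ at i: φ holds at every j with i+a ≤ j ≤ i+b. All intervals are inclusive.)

Evaluate at each i in [0,5]:
  i=0: ✗ (fails at j=0)
  i=1: ✗ (fails at j=1)
  i=2: ✗ (fails at j=3)
  i=3: ✗ (fails at j=3)
  i=4: ✗ (fails at j=6)
  i=5: ✗ (fails at j=6)
Positions where it holds: {} → 0.

0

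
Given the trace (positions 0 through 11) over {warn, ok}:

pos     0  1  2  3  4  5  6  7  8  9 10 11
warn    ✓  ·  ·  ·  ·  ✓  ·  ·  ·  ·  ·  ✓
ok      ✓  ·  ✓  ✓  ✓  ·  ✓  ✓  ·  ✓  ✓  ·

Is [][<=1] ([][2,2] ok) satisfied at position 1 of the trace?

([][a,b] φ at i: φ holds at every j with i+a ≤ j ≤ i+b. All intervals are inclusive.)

Check [][2,2] ok at every j in [1,2]:
  j=1: holds on [3,3]
  j=2: holds on [4,4]
All positions satisfy it → formula holds.

Holds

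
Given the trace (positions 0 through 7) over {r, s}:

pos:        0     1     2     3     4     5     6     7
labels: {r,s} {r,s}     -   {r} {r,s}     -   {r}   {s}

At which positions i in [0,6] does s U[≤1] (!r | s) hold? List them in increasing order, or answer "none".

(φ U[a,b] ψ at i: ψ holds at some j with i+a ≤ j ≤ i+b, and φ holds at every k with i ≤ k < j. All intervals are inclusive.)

Evaluate at each i in [0,6]:
  i=0: ✓ (rhs at j=0)
  i=1: ✓ (rhs at j=1)
  i=2: ✓ (rhs at j=2)
  i=3: ✗ (lhs fails at k=3 before rhs at j=4)
  i=4: ✓ (rhs at j=4)
  i=5: ✓ (rhs at j=5)
  i=6: ✗ (lhs fails at k=6 before rhs at j=7)

0, 1, 2, 4, 5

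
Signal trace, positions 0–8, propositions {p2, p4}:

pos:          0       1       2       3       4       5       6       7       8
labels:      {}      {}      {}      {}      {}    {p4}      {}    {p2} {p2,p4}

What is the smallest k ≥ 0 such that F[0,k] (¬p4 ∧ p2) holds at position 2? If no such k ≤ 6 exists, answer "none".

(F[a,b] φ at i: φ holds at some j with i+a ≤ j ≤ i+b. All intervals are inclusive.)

5

Scan j = 2,3,… for (¬p4 ∧ p2):
  j=2: fails
  j=3: fails
  j=4: fails
  j=5: fails
  j=6: fails
  j=7: holds
First hit at j=7, so smallest k = 7-2 = 5.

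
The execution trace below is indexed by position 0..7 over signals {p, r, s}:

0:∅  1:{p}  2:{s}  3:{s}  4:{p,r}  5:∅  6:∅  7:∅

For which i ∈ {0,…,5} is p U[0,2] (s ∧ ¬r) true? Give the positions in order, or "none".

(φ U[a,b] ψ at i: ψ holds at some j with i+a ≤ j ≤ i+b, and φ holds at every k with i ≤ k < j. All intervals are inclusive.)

Evaluate at each i in [0,5]:
  i=0: ✗ (lhs fails at k=0 before rhs at j=2)
  i=1: ✓ (rhs at j=2; lhs holds on [1,1])
  i=2: ✓ (rhs at j=2)
  i=3: ✓ (rhs at j=3)
  i=4: ✗ (no rhs in [4,6])
  i=5: ✗ (no rhs in [5,7])

1, 2, 3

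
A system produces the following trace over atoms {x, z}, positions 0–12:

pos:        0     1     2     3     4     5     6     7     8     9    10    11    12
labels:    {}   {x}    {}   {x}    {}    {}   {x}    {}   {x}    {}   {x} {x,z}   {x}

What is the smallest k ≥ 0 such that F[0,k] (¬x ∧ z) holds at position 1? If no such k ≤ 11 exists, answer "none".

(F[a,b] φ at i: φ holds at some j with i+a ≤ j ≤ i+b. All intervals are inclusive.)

Scan j = 1,2,… for (¬x ∧ z):
  j=1: fails
  j=2: fails
  j=3: fails
  j=4: fails
  j=5: fails
  j=6: fails
  j=7: fails
  j=8: fails
  j=9: fails
  j=10: fails
  j=11: fails
  j=12: fails
No j in [1,12] satisfies it → none.

none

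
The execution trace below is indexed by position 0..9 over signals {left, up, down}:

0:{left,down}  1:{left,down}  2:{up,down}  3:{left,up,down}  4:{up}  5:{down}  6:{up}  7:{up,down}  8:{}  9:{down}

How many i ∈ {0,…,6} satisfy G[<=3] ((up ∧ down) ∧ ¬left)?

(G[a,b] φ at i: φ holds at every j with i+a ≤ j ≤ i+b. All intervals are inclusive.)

Evaluate at each i in [0,6]:
  i=0: ✗ (fails at j=0)
  i=1: ✗ (fails at j=1)
  i=2: ✗ (fails at j=3)
  i=3: ✗ (fails at j=3)
  i=4: ✗ (fails at j=4)
  i=5: ✗ (fails at j=5)
  i=6: ✗ (fails at j=6)
Positions where it holds: {} → 0.

0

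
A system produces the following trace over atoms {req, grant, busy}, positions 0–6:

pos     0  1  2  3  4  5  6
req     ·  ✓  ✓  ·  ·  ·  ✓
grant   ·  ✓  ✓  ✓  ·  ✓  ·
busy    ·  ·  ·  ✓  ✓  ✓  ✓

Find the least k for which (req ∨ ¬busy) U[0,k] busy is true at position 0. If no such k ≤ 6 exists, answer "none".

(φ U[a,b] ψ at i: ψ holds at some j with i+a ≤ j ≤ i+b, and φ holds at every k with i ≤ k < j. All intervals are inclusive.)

3

Need earliest j ≥ 0 with busy, and (req ∨ ¬busy) at every k in [0,j-1].
  j=0: rhs fails.
  j=1: rhs fails.
  j=2: rhs fails.
  j=3: rhs holds; lhs holds on [0,2]. k = 3.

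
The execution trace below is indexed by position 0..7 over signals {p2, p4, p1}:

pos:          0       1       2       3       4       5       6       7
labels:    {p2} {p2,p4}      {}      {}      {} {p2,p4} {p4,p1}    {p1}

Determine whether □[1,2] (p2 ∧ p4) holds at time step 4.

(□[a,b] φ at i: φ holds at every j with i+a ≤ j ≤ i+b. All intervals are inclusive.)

Check (p2 ∧ p4) at every j in [5,6]:
  j=5: true
  j=6: false
Fails at j=6 → formula fails.

Does not hold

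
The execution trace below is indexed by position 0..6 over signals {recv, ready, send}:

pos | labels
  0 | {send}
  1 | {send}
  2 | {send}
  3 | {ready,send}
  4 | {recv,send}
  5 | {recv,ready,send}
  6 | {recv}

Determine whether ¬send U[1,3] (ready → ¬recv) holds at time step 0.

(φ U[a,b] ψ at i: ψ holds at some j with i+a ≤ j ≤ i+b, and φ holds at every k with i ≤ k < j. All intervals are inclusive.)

Need some j in [1,3] with (ready → ¬recv), and ¬send at every k in [0,j-1].
  j=1: (ready → ¬recv) holds, but ¬send fails at k=0 → not this j.
  j=2: (ready → ¬recv) holds, but ¬send fails at k=0 → not this j.
  j=3: (ready → ¬recv) holds, but ¬send fails at k=0 → not this j.
No j in the window works → until fails.

Does not hold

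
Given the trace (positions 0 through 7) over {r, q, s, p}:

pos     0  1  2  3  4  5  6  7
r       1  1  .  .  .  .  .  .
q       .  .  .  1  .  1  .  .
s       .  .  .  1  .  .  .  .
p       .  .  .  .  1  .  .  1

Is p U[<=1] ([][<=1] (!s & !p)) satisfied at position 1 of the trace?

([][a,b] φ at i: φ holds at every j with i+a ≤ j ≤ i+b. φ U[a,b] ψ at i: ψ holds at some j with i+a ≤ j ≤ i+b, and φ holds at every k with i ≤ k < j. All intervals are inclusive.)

Need some j in [1,2] with [][<=1] (!s & !p), and p at every k in [1,j-1].
  j=1: [][<=1] (!s & !p) holds; no prefix to check → satisfied.

Holds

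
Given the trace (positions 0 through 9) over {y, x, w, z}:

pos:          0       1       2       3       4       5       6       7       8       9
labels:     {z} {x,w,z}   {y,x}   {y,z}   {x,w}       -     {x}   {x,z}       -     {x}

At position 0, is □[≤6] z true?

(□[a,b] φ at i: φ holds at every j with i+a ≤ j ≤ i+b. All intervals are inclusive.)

Check z at every j in [0,6]:
  j=0: true
  j=1: true
  j=2: false
  j=3: true
  j=4: false
  j=5: false
  j=6: false
Fails at j=2 → formula fails.

No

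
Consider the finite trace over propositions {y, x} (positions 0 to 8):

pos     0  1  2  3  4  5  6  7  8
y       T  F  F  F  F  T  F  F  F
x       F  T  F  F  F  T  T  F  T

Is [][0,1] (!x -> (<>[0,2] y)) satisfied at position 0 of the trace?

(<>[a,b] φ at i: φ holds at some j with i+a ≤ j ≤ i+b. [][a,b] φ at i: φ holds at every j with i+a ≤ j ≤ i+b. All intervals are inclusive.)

Check (!x -> (<>[0,2] y)) at every j in [0,1]:
  j=0: antecedent true; consequent holds (witness at 0) → ✓
  j=1: antecedent false → ✓
All positions satisfy it → formula holds.

Holds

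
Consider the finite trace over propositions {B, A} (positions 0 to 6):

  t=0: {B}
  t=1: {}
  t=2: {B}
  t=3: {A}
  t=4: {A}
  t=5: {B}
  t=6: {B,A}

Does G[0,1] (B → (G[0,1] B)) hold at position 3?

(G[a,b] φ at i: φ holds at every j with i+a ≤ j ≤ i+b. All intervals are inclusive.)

Holds

Check (B → (G[0,1] B)) at every j in [3,4]:
  j=3: antecedent false → ✓
  j=4: antecedent false → ✓
All positions satisfy it → formula holds.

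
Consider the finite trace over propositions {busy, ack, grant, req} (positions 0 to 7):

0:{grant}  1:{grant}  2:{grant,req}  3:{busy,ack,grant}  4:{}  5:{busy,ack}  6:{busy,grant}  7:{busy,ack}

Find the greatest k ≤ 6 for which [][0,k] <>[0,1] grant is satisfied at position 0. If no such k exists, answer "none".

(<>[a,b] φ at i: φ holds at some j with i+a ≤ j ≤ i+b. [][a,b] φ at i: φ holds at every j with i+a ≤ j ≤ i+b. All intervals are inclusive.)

3

<>[0,1] grant must hold from j=0 onward; find where it first fails.
  j=0: holds
  j=1: holds
  j=2: holds
  j=3: holds
  j=4: fails
Holds on [0,3], so largest k = 3.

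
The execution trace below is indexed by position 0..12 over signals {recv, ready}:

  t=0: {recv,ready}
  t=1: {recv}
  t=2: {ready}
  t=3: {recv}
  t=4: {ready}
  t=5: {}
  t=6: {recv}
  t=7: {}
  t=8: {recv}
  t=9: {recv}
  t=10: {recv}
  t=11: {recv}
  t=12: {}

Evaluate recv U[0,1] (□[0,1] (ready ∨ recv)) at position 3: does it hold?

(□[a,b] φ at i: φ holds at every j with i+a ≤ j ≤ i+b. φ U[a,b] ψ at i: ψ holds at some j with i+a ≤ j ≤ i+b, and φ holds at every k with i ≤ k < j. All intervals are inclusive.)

True

Need some j in [3,4] with □[0,1] (ready ∨ recv), and recv at every k in [3,j-1].
  j=3: □[0,1] (ready ∨ recv) holds; no prefix to check → satisfied.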